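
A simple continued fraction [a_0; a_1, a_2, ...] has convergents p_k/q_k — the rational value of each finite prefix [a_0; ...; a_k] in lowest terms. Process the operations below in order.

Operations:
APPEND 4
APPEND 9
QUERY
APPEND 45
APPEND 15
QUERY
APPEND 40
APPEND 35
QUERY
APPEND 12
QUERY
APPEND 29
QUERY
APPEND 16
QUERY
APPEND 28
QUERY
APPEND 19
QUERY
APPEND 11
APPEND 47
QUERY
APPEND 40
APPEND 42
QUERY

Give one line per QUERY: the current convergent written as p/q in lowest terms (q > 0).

APPEND 4: p_0 = 4·1 + 0 = 4, q_0 = 4·0 + 1 = 1 → 4/1
APPEND 9: p_1 = 9·4 + 1 = 37, q_1 = 9·1 + 0 = 9 → 37/9
APPEND 45: p_2 = 45·37 + 4 = 1669, q_2 = 45·9 + 1 = 406 → 1669/406
APPEND 15: p_3 = 15·1669 + 37 = 25072, q_3 = 15·406 + 9 = 6099 → 25072/6099
APPEND 40: p_4 = 40·25072 + 1669 = 1004549, q_4 = 40·6099 + 406 = 244366 → 1004549/244366
APPEND 35: p_5 = 35·1004549 + 25072 = 35184287, q_5 = 35·244366 + 6099 = 8558909 → 35184287/8558909
APPEND 12: p_6 = 12·35184287 + 1004549 = 423215993, q_6 = 12·8558909 + 244366 = 102951274 → 423215993/102951274
APPEND 29: p_7 = 29·423215993 + 35184287 = 12308448084, q_7 = 29·102951274 + 8558909 = 2994145855 → 12308448084/2994145855
APPEND 16: p_8 = 16·12308448084 + 423215993 = 197358385337, q_8 = 16·2994145855 + 102951274 = 48009284954 → 197358385337/48009284954
APPEND 28: p_9 = 28·197358385337 + 12308448084 = 5538343237520, q_9 = 28·48009284954 + 2994145855 = 1347254124567 → 5538343237520/1347254124567
APPEND 19: p_10 = 19·5538343237520 + 197358385337 = 105425879898217, q_10 = 19·1347254124567 + 48009284954 = 25645837651727 → 105425879898217/25645837651727
APPEND 11: p_11 = 11·105425879898217 + 5538343237520 = 1165223022117907, q_11 = 11·25645837651727 + 1347254124567 = 283451468293564 → 1165223022117907/283451468293564
APPEND 47: p_12 = 47·1165223022117907 + 105425879898217 = 54870907919439846, q_12 = 47·283451468293564 + 25645837651727 = 13347864847449235 → 54870907919439846/13347864847449235
APPEND 40: p_13 = 40·54870907919439846 + 1165223022117907 = 2196001539799711747, q_13 = 40·13347864847449235 + 283451468293564 = 534198045366262964 → 2196001539799711747/534198045366262964
APPEND 42: p_14 = 42·2196001539799711747 + 54870907919439846 = 92286935579507333220, q_14 = 42·534198045366262964 + 13347864847449235 = 22449665770230493723 → 92286935579507333220/22449665770230493723

37/9
25072/6099
35184287/8558909
423215993/102951274
12308448084/2994145855
197358385337/48009284954
5538343237520/1347254124567
105425879898217/25645837651727
54870907919439846/13347864847449235
92286935579507333220/22449665770230493723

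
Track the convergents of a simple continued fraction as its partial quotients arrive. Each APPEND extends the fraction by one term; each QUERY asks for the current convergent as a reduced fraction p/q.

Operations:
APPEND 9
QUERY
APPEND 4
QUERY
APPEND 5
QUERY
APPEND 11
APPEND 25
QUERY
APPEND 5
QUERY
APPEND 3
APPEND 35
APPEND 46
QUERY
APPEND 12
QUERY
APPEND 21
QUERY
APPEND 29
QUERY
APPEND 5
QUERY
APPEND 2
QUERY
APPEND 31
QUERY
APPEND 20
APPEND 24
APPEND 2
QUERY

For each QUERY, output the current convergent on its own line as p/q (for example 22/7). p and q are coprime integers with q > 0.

APPEND 9: p_0 = 9·1 + 0 = 9, q_0 = 9·0 + 1 = 1 → 9/1
APPEND 4: p_1 = 4·9 + 1 = 37, q_1 = 4·1 + 0 = 4 → 37/4
APPEND 5: p_2 = 5·37 + 9 = 194, q_2 = 5·4 + 1 = 21 → 194/21
APPEND 11: p_3 = 11·194 + 37 = 2171, q_3 = 11·21 + 4 = 235 → 2171/235
APPEND 25: p_4 = 25·2171 + 194 = 54469, q_4 = 25·235 + 21 = 5896 → 54469/5896
APPEND 5: p_5 = 5·54469 + 2171 = 274516, q_5 = 5·5896 + 235 = 29715 → 274516/29715
APPEND 3: p_6 = 3·274516 + 54469 = 878017, q_6 = 3·29715 + 5896 = 95041 → 878017/95041
APPEND 35: p_7 = 35·878017 + 274516 = 31005111, q_7 = 35·95041 + 29715 = 3356150 → 31005111/3356150
APPEND 46: p_8 = 46·31005111 + 878017 = 1427113123, q_8 = 46·3356150 + 95041 = 154477941 → 1427113123/154477941
APPEND 12: p_9 = 12·1427113123 + 31005111 = 17156362587, q_9 = 12·154477941 + 3356150 = 1857091442 → 17156362587/1857091442
APPEND 21: p_10 = 21·17156362587 + 1427113123 = 361710727450, q_10 = 21·1857091442 + 154477941 = 39153398223 → 361710727450/39153398223
APPEND 29: p_11 = 29·361710727450 + 17156362587 = 10506767458637, q_11 = 29·39153398223 + 1857091442 = 1137305639909 → 10506767458637/1137305639909
APPEND 5: p_12 = 5·10506767458637 + 361710727450 = 52895548020635, q_12 = 5·1137305639909 + 39153398223 = 5725681597768 → 52895548020635/5725681597768
APPEND 2: p_13 = 2·52895548020635 + 10506767458637 = 116297863499907, q_13 = 2·5725681597768 + 1137305639909 = 12588668835445 → 116297863499907/12588668835445
APPEND 31: p_14 = 31·116297863499907 + 52895548020635 = 3658129316517752, q_14 = 31·12588668835445 + 5725681597768 = 395974415496563 → 3658129316517752/395974415496563
APPEND 20: p_15 = 20·3658129316517752 + 116297863499907 = 73278884193854947, q_15 = 20·395974415496563 + 12588668835445 = 7932076978766705 → 73278884193854947/7932076978766705
APPEND 24: p_16 = 24·73278884193854947 + 3658129316517752 = 1762351349969036480, q_16 = 24·7932076978766705 + 395974415496563 = 190765821905897483 → 1762351349969036480/190765821905897483
APPEND 2: p_17 = 2·1762351349969036480 + 73278884193854947 = 3597981584131927907, q_17 = 2·190765821905897483 + 7932076978766705 = 389463720790561671 → 3597981584131927907/389463720790561671

9/1
37/4
194/21
54469/5896
274516/29715
1427113123/154477941
17156362587/1857091442
361710727450/39153398223
10506767458637/1137305639909
52895548020635/5725681597768
116297863499907/12588668835445
3658129316517752/395974415496563
3597981584131927907/389463720790561671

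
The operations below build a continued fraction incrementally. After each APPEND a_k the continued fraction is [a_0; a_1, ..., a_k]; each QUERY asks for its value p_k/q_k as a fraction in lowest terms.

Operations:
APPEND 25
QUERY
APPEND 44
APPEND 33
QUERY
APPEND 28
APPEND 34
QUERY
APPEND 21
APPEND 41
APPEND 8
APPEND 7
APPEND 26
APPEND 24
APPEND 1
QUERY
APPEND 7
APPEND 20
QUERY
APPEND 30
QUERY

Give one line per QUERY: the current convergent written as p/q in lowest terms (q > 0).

APPEND 25: p_0 = 25·1 + 0 = 25, q_0 = 25·0 + 1 = 1 → 25/1
APPEND 44: p_1 = 44·25 + 1 = 1101, q_1 = 44·1 + 0 = 44 → 1101/44
APPEND 33: p_2 = 33·1101 + 25 = 36358, q_2 = 33·44 + 1 = 1453 → 36358/1453
APPEND 28: p_3 = 28·36358 + 1101 = 1019125, q_3 = 28·1453 + 44 = 40728 → 1019125/40728
APPEND 34: p_4 = 34·1019125 + 36358 = 34686608, q_4 = 34·40728 + 1453 = 1386205 → 34686608/1386205
APPEND 21: p_5 = 21·34686608 + 1019125 = 729437893, q_5 = 21·1386205 + 40728 = 29151033 → 729437893/29151033
APPEND 41: p_6 = 41·729437893 + 34686608 = 29941640221, q_6 = 41·29151033 + 1386205 = 1196578558 → 29941640221/1196578558
APPEND 8: p_7 = 8·29941640221 + 729437893 = 240262559661, q_7 = 8·1196578558 + 29151033 = 9601779497 → 240262559661/9601779497
APPEND 7: p_8 = 7·240262559661 + 29941640221 = 1711779557848, q_8 = 7·9601779497 + 1196578558 = 68409035037 → 1711779557848/68409035037
APPEND 26: p_9 = 26·1711779557848 + 240262559661 = 44746531063709, q_9 = 26·68409035037 + 9601779497 = 1788236690459 → 44746531063709/1788236690459
APPEND 24: p_10 = 24·44746531063709 + 1711779557848 = 1075628525086864, q_10 = 24·1788236690459 + 68409035037 = 42986089606053 → 1075628525086864/42986089606053
APPEND 1: p_11 = 1·1075628525086864 + 44746531063709 = 1120375056150573, q_11 = 1·42986089606053 + 1788236690459 = 44774326296512 → 1120375056150573/44774326296512
APPEND 7: p_12 = 7·1120375056150573 + 1075628525086864 = 8918253918140875, q_12 = 7·44774326296512 + 42986089606053 = 356406373681637 → 8918253918140875/356406373681637
APPEND 20: p_13 = 20·8918253918140875 + 1120375056150573 = 179485453418968073, q_13 = 20·356406373681637 + 44774326296512 = 7172901799929252 → 179485453418968073/7172901799929252
APPEND 30: p_14 = 30·179485453418968073 + 8918253918140875 = 5393481856487183065, q_14 = 30·7172901799929252 + 356406373681637 = 215543460371559197 → 5393481856487183065/215543460371559197

25/1
36358/1453
34686608/1386205
1120375056150573/44774326296512
179485453418968073/7172901799929252
5393481856487183065/215543460371559197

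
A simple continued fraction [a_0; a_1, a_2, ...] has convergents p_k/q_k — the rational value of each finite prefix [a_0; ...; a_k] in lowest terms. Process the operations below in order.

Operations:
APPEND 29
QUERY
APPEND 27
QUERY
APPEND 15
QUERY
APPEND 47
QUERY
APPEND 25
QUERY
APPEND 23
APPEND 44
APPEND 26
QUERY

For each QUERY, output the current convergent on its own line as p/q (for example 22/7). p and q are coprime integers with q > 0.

29/1
784/27
11789/406
554867/19109
13883464/478131
366617317219/12625891096

APPEND 29: p_0 = 29·1 + 0 = 29, q_0 = 29·0 + 1 = 1 → 29/1
APPEND 27: p_1 = 27·29 + 1 = 784, q_1 = 27·1 + 0 = 27 → 784/27
APPEND 15: p_2 = 15·784 + 29 = 11789, q_2 = 15·27 + 1 = 406 → 11789/406
APPEND 47: p_3 = 47·11789 + 784 = 554867, q_3 = 47·406 + 27 = 19109 → 554867/19109
APPEND 25: p_4 = 25·554867 + 11789 = 13883464, q_4 = 25·19109 + 406 = 478131 → 13883464/478131
APPEND 23: p_5 = 23·13883464 + 554867 = 319874539, q_5 = 23·478131 + 19109 = 11016122 → 319874539/11016122
APPEND 44: p_6 = 44·319874539 + 13883464 = 14088363180, q_6 = 44·11016122 + 478131 = 485187499 → 14088363180/485187499
APPEND 26: p_7 = 26·14088363180 + 319874539 = 366617317219, q_7 = 26·485187499 + 11016122 = 12625891096 → 366617317219/12625891096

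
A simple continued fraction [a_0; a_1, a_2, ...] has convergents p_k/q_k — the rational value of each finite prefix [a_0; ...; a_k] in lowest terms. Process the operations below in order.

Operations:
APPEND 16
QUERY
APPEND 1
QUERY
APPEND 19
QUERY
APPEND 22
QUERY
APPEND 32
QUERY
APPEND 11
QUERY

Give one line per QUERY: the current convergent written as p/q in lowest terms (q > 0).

APPEND 16: p_0 = 16·1 + 0 = 16, q_0 = 16·0 + 1 = 1 → 16/1
APPEND 1: p_1 = 1·16 + 1 = 17, q_1 = 1·1 + 0 = 1 → 17/1
APPEND 19: p_2 = 19·17 + 16 = 339, q_2 = 19·1 + 1 = 20 → 339/20
APPEND 22: p_3 = 22·339 + 17 = 7475, q_3 = 22·20 + 1 = 441 → 7475/441
APPEND 32: p_4 = 32·7475 + 339 = 239539, q_4 = 32·441 + 20 = 14132 → 239539/14132
APPEND 11: p_5 = 11·239539 + 7475 = 2642404, q_5 = 11·14132 + 441 = 155893 → 2642404/155893

16/1
17/1
339/20
7475/441
239539/14132
2642404/155893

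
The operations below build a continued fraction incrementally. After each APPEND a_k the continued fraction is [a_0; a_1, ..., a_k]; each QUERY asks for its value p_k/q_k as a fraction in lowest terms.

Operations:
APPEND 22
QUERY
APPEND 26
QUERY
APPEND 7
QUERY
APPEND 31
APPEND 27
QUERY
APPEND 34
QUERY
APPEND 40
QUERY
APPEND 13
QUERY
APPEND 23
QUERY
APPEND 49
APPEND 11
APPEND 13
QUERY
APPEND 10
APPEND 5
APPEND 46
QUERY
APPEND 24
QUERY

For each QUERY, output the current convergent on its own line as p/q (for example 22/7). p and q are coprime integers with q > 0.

APPEND 22: p_0 = 22·1 + 0 = 22, q_0 = 22·0 + 1 = 1 → 22/1
APPEND 26: p_1 = 26·22 + 1 = 573, q_1 = 26·1 + 0 = 26 → 573/26
APPEND 7: p_2 = 7·573 + 22 = 4033, q_2 = 7·26 + 1 = 183 → 4033/183
APPEND 31: p_3 = 31·4033 + 573 = 125596, q_3 = 31·183 + 26 = 5699 → 125596/5699
APPEND 27: p_4 = 27·125596 + 4033 = 3395125, q_4 = 27·5699 + 183 = 154056 → 3395125/154056
APPEND 34: p_5 = 34·3395125 + 125596 = 115559846, q_5 = 34·154056 + 5699 = 5243603 → 115559846/5243603
APPEND 40: p_6 = 40·115559846 + 3395125 = 4625788965, q_6 = 40·5243603 + 154056 = 209898176 → 4625788965/209898176
APPEND 13: p_7 = 13·4625788965 + 115559846 = 60250816391, q_7 = 13·209898176 + 5243603 = 2733919891 → 60250816391/2733919891
APPEND 23: p_8 = 23·60250816391 + 4625788965 = 1390394565958, q_8 = 23·2733919891 + 209898176 = 63090055669 → 1390394565958/63090055669
APPEND 49: p_9 = 49·1390394565958 + 60250816391 = 68189584548333, q_9 = 49·63090055669 + 2733919891 = 3094146647672 → 68189584548333/3094146647672
APPEND 11: p_10 = 11·68189584548333 + 1390394565958 = 751475824597621, q_10 = 11·3094146647672 + 63090055669 = 34098703180061 → 751475824597621/34098703180061
APPEND 13: p_11 = 13·751475824597621 + 68189584548333 = 9837375304317406, q_11 = 13·34098703180061 + 3094146647672 = 446377287988465 → 9837375304317406/446377287988465
APPEND 10: p_12 = 10·9837375304317406 + 751475824597621 = 99125228867771681, q_12 = 10·446377287988465 + 34098703180061 = 4497871583064711 → 99125228867771681/4497871583064711
APPEND 5: p_13 = 5·99125228867771681 + 9837375304317406 = 505463519643175811, q_13 = 5·4497871583064711 + 446377287988465 = 22935735203312020 → 505463519643175811/22935735203312020
APPEND 46: p_14 = 46·505463519643175811 + 99125228867771681 = 23350447132453858987, q_14 = 46·22935735203312020 + 4497871583064711 = 1059541690935417631 → 23350447132453858987/1059541690935417631
APPEND 24: p_15 = 24·23350447132453858987 + 505463519643175811 = 560916194698535791499, q_15 = 24·1059541690935417631 + 22935735203312020 = 25451936317653335164 → 560916194698535791499/25451936317653335164

22/1
573/26
4033/183
3395125/154056
115559846/5243603
4625788965/209898176
60250816391/2733919891
1390394565958/63090055669
9837375304317406/446377287988465
23350447132453858987/1059541690935417631
560916194698535791499/25451936317653335164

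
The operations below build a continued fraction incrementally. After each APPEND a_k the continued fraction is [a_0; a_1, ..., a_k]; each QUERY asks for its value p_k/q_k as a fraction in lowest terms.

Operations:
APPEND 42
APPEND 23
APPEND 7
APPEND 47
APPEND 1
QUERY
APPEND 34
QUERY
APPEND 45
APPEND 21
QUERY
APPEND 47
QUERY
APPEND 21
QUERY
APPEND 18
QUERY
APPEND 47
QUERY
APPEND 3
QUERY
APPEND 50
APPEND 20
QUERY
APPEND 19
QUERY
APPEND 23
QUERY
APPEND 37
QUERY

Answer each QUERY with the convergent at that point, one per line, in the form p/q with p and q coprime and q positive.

APPEND 42: p_0 = 42·1 + 0 = 42, q_0 = 42·0 + 1 = 1 → 42/1
APPEND 23: p_1 = 23·42 + 1 = 967, q_1 = 23·1 + 0 = 23 → 967/23
APPEND 7: p_2 = 7·967 + 42 = 6811, q_2 = 7·23 + 1 = 162 → 6811/162
APPEND 47: p_3 = 47·6811 + 967 = 321084, q_3 = 47·162 + 23 = 7637 → 321084/7637
APPEND 1: p_4 = 1·321084 + 6811 = 327895, q_4 = 1·7637 + 162 = 7799 → 327895/7799
APPEND 34: p_5 = 34·327895 + 321084 = 11469514, q_5 = 34·7799 + 7637 = 272803 → 11469514/272803
APPEND 45: p_6 = 45·11469514 + 327895 = 516456025, q_6 = 45·272803 + 7799 = 12283934 → 516456025/12283934
APPEND 21: p_7 = 21·516456025 + 11469514 = 10857046039, q_7 = 21·12283934 + 272803 = 258235417 → 10857046039/258235417
APPEND 47: p_8 = 47·10857046039 + 516456025 = 510797619858, q_8 = 47·258235417 + 12283934 = 12149348533 → 510797619858/12149348533
APPEND 21: p_9 = 21·510797619858 + 10857046039 = 10737607063057, q_9 = 21·12149348533 + 258235417 = 255394554610 → 10737607063057/255394554610
APPEND 18: p_10 = 18·10737607063057 + 510797619858 = 193787724754884, q_10 = 18·255394554610 + 12149348533 = 4609251331513 → 193787724754884/4609251331513
APPEND 47: p_11 = 47·193787724754884 + 10737607063057 = 9118760670542605, q_11 = 47·4609251331513 + 255394554610 = 216890207135721 → 9118760670542605/216890207135721
APPEND 3: p_12 = 3·9118760670542605 + 193787724754884 = 27550069736382699, q_12 = 3·216890207135721 + 4609251331513 = 655279872738676 → 27550069736382699/655279872738676
APPEND 50: p_13 = 50·27550069736382699 + 9118760670542605 = 1386622247489677555, q_13 = 50·655279872738676 + 216890207135721 = 32980883844069521 → 1386622247489677555/32980883844069521
APPEND 20: p_14 = 20·1386622247489677555 + 27550069736382699 = 27759995019529933799, q_14 = 20·32980883844069521 + 655279872738676 = 660272956754129096 → 27759995019529933799/660272956754129096
APPEND 19: p_15 = 19·27759995019529933799 + 1386622247489677555 = 528826527618558419736, q_15 = 19·660272956754129096 + 32980883844069521 = 12578167062172522345 → 528826527618558419736/12578167062172522345
APPEND 23: p_16 = 23·528826527618558419736 + 27759995019529933799 = 12190770130246373587727, q_16 = 23·12578167062172522345 + 660272956754129096 = 289958115386722143031 → 12190770130246373587727/289958115386722143031
APPEND 37: p_17 = 37·12190770130246373587727 + 528826527618558419736 = 451587321346734381165635, q_17 = 37·289958115386722143031 + 12578167062172522345 = 10741028436370891814492 → 451587321346734381165635/10741028436370891814492

327895/7799
11469514/272803
10857046039/258235417
510797619858/12149348533
10737607063057/255394554610
193787724754884/4609251331513
9118760670542605/216890207135721
27550069736382699/655279872738676
27759995019529933799/660272956754129096
528826527618558419736/12578167062172522345
12190770130246373587727/289958115386722143031
451587321346734381165635/10741028436370891814492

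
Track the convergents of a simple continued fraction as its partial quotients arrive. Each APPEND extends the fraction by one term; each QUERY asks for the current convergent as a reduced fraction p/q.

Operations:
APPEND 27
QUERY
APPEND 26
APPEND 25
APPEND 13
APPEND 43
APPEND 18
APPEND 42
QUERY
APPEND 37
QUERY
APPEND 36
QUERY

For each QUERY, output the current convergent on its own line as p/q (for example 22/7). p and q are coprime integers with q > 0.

APPEND 27: p_0 = 27·1 + 0 = 27, q_0 = 27·0 + 1 = 1 → 27/1
APPEND 26: p_1 = 26·27 + 1 = 703, q_1 = 26·1 + 0 = 26 → 703/26
APPEND 25: p_2 = 25·703 + 27 = 17602, q_2 = 25·26 + 1 = 651 → 17602/651
APPEND 13: p_3 = 13·17602 + 703 = 229529, q_3 = 13·651 + 26 = 8489 → 229529/8489
APPEND 43: p_4 = 43·229529 + 17602 = 9887349, q_4 = 43·8489 + 651 = 365678 → 9887349/365678
APPEND 18: p_5 = 18·9887349 + 229529 = 178201811, q_5 = 18·365678 + 8489 = 6590693 → 178201811/6590693
APPEND 42: p_6 = 42·178201811 + 9887349 = 7494363411, q_6 = 42·6590693 + 365678 = 277174784 → 7494363411/277174784
APPEND 37: p_7 = 37·7494363411 + 178201811 = 277469648018, q_7 = 37·277174784 + 6590693 = 10262057701 → 277469648018/10262057701
APPEND 36: p_8 = 36·277469648018 + 7494363411 = 9996401692059, q_8 = 36·10262057701 + 277174784 = 369711252020 → 9996401692059/369711252020

27/1
7494363411/277174784
277469648018/10262057701
9996401692059/369711252020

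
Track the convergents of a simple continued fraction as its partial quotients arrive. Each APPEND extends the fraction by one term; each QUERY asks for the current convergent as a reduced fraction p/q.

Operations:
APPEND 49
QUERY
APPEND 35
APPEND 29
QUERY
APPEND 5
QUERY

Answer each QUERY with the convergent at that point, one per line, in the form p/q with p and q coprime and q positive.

APPEND 49: p_0 = 49·1 + 0 = 49, q_0 = 49·0 + 1 = 1 → 49/1
APPEND 35: p_1 = 35·49 + 1 = 1716, q_1 = 35·1 + 0 = 35 → 1716/35
APPEND 29: p_2 = 29·1716 + 49 = 49813, q_2 = 29·35 + 1 = 1016 → 49813/1016
APPEND 5: p_3 = 5·49813 + 1716 = 250781, q_3 = 5·1016 + 35 = 5115 → 250781/5115

49/1
49813/1016
250781/5115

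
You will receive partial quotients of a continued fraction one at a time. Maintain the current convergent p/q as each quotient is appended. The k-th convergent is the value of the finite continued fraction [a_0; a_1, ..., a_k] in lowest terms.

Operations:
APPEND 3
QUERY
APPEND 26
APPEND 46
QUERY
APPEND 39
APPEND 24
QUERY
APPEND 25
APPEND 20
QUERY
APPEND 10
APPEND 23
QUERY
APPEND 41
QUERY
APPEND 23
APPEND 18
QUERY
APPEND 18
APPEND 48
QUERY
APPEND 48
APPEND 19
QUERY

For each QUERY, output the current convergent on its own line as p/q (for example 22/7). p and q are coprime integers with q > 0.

APPEND 3: p_0 = 3·1 + 0 = 3, q_0 = 3·0 + 1 = 1 → 3/1
APPEND 26: p_1 = 26·3 + 1 = 79, q_1 = 26·1 + 0 = 26 → 79/26
APPEND 46: p_2 = 46·79 + 3 = 3637, q_2 = 46·26 + 1 = 1197 → 3637/1197
APPEND 39: p_3 = 39·3637 + 79 = 141922, q_3 = 39·1197 + 26 = 46709 → 141922/46709
APPEND 24: p_4 = 24·141922 + 3637 = 3409765, q_4 = 24·46709 + 1197 = 1122213 → 3409765/1122213
APPEND 25: p_5 = 25·3409765 + 141922 = 85386047, q_5 = 25·1122213 + 46709 = 28102034 → 85386047/28102034
APPEND 20: p_6 = 20·85386047 + 3409765 = 1711130705, q_6 = 20·28102034 + 1122213 = 563162893 → 1711130705/563162893
APPEND 10: p_7 = 10·1711130705 + 85386047 = 17196693097, q_7 = 10·563162893 + 28102034 = 5659730964 → 17196693097/5659730964
APPEND 23: p_8 = 23·17196693097 + 1711130705 = 397235071936, q_8 = 23·5659730964 + 563162893 = 130736975065 → 397235071936/130736975065
APPEND 41: p_9 = 41·397235071936 + 17196693097 = 16303834642473, q_9 = 41·130736975065 + 5659730964 = 5365875708629 → 16303834642473/5365875708629
APPEND 23: p_10 = 23·16303834642473 + 397235071936 = 375385431848815, q_10 = 23·5365875708629 + 130736975065 = 123545878273532 → 375385431848815/123545878273532
APPEND 18: p_11 = 18·375385431848815 + 16303834642473 = 6773241607921143, q_11 = 18·123545878273532 + 5365875708629 = 2229191684632205 → 6773241607921143/2229191684632205
APPEND 18: p_12 = 18·6773241607921143 + 375385431848815 = 122293734374429389, q_12 = 18·2229191684632205 + 123545878273532 = 40248996201653222 → 122293734374429389/40248996201653222
APPEND 48: p_13 = 48·122293734374429389 + 6773241607921143 = 5876872491580531815, q_13 = 48·40248996201653222 + 2229191684632205 = 1934181009363986861 → 5876872491580531815/1934181009363986861
APPEND 48: p_14 = 48·5876872491580531815 + 122293734374429389 = 282212173330239956509, q_14 = 48·1934181009363986861 + 40248996201653222 = 92880937445673022550 → 282212173330239956509/92880937445673022550
APPEND 19: p_15 = 19·282212173330239956509 + 5876872491580531815 = 5367908165766139705486, q_15 = 19·92880937445673022550 + 1934181009363986861 = 1766671992477151415311 → 5367908165766139705486/1766671992477151415311

3/1
3637/1197
3409765/1122213
1711130705/563162893
397235071936/130736975065
16303834642473/5365875708629
6773241607921143/2229191684632205
5876872491580531815/1934181009363986861
5367908165766139705486/1766671992477151415311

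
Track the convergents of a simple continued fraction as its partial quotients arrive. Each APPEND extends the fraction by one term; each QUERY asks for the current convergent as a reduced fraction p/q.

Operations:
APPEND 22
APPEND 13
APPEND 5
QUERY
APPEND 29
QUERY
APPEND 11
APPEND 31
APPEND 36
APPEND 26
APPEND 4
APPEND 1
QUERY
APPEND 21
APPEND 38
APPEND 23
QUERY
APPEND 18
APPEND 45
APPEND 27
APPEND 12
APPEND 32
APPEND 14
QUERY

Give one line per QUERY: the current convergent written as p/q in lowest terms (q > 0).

1457/66
42540/1927
68959042694/3123744133
1317071820750587/59661433977059
156777804679141969246123/7101806063698452564060

APPEND 22: p_0 = 22·1 + 0 = 22, q_0 = 22·0 + 1 = 1 → 22/1
APPEND 13: p_1 = 13·22 + 1 = 287, q_1 = 13·1 + 0 = 13 → 287/13
APPEND 5: p_2 = 5·287 + 22 = 1457, q_2 = 5·13 + 1 = 66 → 1457/66
APPEND 29: p_3 = 29·1457 + 287 = 42540, q_3 = 29·66 + 13 = 1927 → 42540/1927
APPEND 11: p_4 = 11·42540 + 1457 = 469397, q_4 = 11·1927 + 66 = 21263 → 469397/21263
APPEND 31: p_5 = 31·469397 + 42540 = 14593847, q_5 = 31·21263 + 1927 = 661080 → 14593847/661080
APPEND 36: p_6 = 36·14593847 + 469397 = 525847889, q_6 = 36·661080 + 21263 = 23820143 → 525847889/23820143
APPEND 26: p_7 = 26·525847889 + 14593847 = 13686638961, q_7 = 26·23820143 + 661080 = 619984798 → 13686638961/619984798
APPEND 4: p_8 = 4·13686638961 + 525847889 = 55272403733, q_8 = 4·619984798 + 23820143 = 2503759335 → 55272403733/2503759335
APPEND 1: p_9 = 1·55272403733 + 13686638961 = 68959042694, q_9 = 1·2503759335 + 619984798 = 3123744133 → 68959042694/3123744133
APPEND 21: p_10 = 21·68959042694 + 55272403733 = 1503412300307, q_10 = 21·3123744133 + 2503759335 = 68102386128 → 1503412300307/68102386128
APPEND 38: p_11 = 38·1503412300307 + 68959042694 = 57198626454360, q_11 = 38·68102386128 + 3123744133 = 2591014416997 → 57198626454360/2591014416997
APPEND 23: p_12 = 23·57198626454360 + 1503412300307 = 1317071820750587, q_12 = 23·2591014416997 + 68102386128 = 59661433977059 → 1317071820750587/59661433977059
APPEND 18: p_13 = 18·1317071820750587 + 57198626454360 = 23764491399964926, q_13 = 18·59661433977059 + 2591014416997 = 1076496826004059 → 23764491399964926/1076496826004059
APPEND 45: p_14 = 45·23764491399964926 + 1317071820750587 = 1070719184819172257, q_14 = 45·1076496826004059 + 59661433977059 = 48502018604159714 → 1070719184819172257/48502018604159714
APPEND 27: p_15 = 27·1070719184819172257 + 23764491399964926 = 28933182481517615865, q_15 = 27·48502018604159714 + 1076496826004059 = 1310630999138316337 → 28933182481517615865/1310630999138316337
APPEND 12: p_16 = 12·28933182481517615865 + 1070719184819172257 = 348268908963030562637, q_16 = 12·1310630999138316337 + 48502018604159714 = 15776074008263955758 → 348268908963030562637/15776074008263955758
APPEND 32: p_17 = 32·348268908963030562637 + 28933182481517615865 = 11173538269298495620249, q_17 = 32·15776074008263955758 + 1310630999138316337 = 506144999263584900593 → 11173538269298495620249/506144999263584900593
APPEND 14: p_18 = 14·11173538269298495620249 + 348268908963030562637 = 156777804679141969246123, q_18 = 14·506144999263584900593 + 15776074008263955758 = 7101806063698452564060 → 156777804679141969246123/7101806063698452564060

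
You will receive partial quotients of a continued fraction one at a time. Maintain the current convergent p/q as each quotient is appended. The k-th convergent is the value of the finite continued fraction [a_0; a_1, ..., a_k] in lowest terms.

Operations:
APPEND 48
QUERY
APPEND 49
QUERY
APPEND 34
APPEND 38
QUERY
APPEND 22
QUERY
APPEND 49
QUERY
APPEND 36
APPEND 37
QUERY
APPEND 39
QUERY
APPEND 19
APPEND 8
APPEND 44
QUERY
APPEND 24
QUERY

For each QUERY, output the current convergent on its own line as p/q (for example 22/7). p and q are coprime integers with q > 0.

48/1
2353/49
3044253/63395
67053616/1396357
3288671437/68484888
4386280009313/91342020913
171183379588555/3564805667932
1157207352445622294/24098246797591221
27799202606012058475/578904069145550204

APPEND 48: p_0 = 48·1 + 0 = 48, q_0 = 48·0 + 1 = 1 → 48/1
APPEND 49: p_1 = 49·48 + 1 = 2353, q_1 = 49·1 + 0 = 49 → 2353/49
APPEND 34: p_2 = 34·2353 + 48 = 80050, q_2 = 34·49 + 1 = 1667 → 80050/1667
APPEND 38: p_3 = 38·80050 + 2353 = 3044253, q_3 = 38·1667 + 49 = 63395 → 3044253/63395
APPEND 22: p_4 = 22·3044253 + 80050 = 67053616, q_4 = 22·63395 + 1667 = 1396357 → 67053616/1396357
APPEND 49: p_5 = 49·67053616 + 3044253 = 3288671437, q_5 = 49·1396357 + 63395 = 68484888 → 3288671437/68484888
APPEND 36: p_6 = 36·3288671437 + 67053616 = 118459225348, q_6 = 36·68484888 + 1396357 = 2466852325 → 118459225348/2466852325
APPEND 37: p_7 = 37·118459225348 + 3288671437 = 4386280009313, q_7 = 37·2466852325 + 68484888 = 91342020913 → 4386280009313/91342020913
APPEND 39: p_8 = 39·4386280009313 + 118459225348 = 171183379588555, q_8 = 39·91342020913 + 2466852325 = 3564805667932 → 171183379588555/3564805667932
APPEND 19: p_9 = 19·171183379588555 + 4386280009313 = 3256870492191858, q_9 = 19·3564805667932 + 91342020913 = 67822649711621 → 3256870492191858/67822649711621
APPEND 8: p_10 = 8·3256870492191858 + 171183379588555 = 26226147317123419, q_10 = 8·67822649711621 + 3564805667932 = 546146003360900 → 26226147317123419/546146003360900
APPEND 44: p_11 = 44·26226147317123419 + 3256870492191858 = 1157207352445622294, q_11 = 44·546146003360900 + 67822649711621 = 24098246797591221 → 1157207352445622294/24098246797591221
APPEND 24: p_12 = 24·1157207352445622294 + 26226147317123419 = 27799202606012058475, q_12 = 24·24098246797591221 + 546146003360900 = 578904069145550204 → 27799202606012058475/578904069145550204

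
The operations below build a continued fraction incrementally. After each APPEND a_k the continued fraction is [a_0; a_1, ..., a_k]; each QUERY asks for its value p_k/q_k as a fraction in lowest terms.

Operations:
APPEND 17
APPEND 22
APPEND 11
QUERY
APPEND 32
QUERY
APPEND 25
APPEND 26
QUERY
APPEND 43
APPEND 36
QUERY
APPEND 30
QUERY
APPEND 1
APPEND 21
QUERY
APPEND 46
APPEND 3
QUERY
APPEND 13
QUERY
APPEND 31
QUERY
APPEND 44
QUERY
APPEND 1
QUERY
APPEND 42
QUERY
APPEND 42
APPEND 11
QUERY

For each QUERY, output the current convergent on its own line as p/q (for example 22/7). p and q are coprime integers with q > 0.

APPEND 17: p_0 = 17·1 + 0 = 17, q_0 = 17·0 + 1 = 1 → 17/1
APPEND 22: p_1 = 22·17 + 1 = 375, q_1 = 22·1 + 0 = 22 → 375/22
APPEND 11: p_2 = 11·375 + 17 = 4142, q_2 = 11·22 + 1 = 243 → 4142/243
APPEND 32: p_3 = 32·4142 + 375 = 132919, q_3 = 32·243 + 22 = 7798 → 132919/7798
APPEND 25: p_4 = 25·132919 + 4142 = 3327117, q_4 = 25·7798 + 243 = 195193 → 3327117/195193
APPEND 26: p_5 = 26·3327117 + 132919 = 86637961, q_5 = 26·195193 + 7798 = 5082816 → 86637961/5082816
APPEND 43: p_6 = 43·86637961 + 3327117 = 3728759440, q_6 = 43·5082816 + 195193 = 218756281 → 3728759440/218756281
APPEND 36: p_7 = 36·3728759440 + 86637961 = 134321977801, q_7 = 36·218756281 + 5082816 = 7880308932 → 134321977801/7880308932
APPEND 30: p_8 = 30·134321977801 + 3728759440 = 4033388093470, q_8 = 30·7880308932 + 218756281 = 236628024241 → 4033388093470/236628024241
APPEND 1: p_9 = 1·4033388093470 + 134321977801 = 4167710071271, q_9 = 1·236628024241 + 7880308932 = 244508333173 → 4167710071271/244508333173
APPEND 21: p_10 = 21·4167710071271 + 4033388093470 = 91555299590161, q_10 = 21·244508333173 + 236628024241 = 5371303020874 → 91555299590161/5371303020874
APPEND 46: p_11 = 46·91555299590161 + 4167710071271 = 4215711491218677, q_11 = 46·5371303020874 + 244508333173 = 247324447293377 → 4215711491218677/247324447293377
APPEND 3: p_12 = 3·4215711491218677 + 91555299590161 = 12738689773246192, q_12 = 3·247324447293377 + 5371303020874 = 747344644901005 → 12738689773246192/747344644901005
APPEND 13: p_13 = 13·12738689773246192 + 4215711491218677 = 169818678543419173, q_13 = 13·747344644901005 + 247324447293377 = 9962804831006442 → 169818678543419173/9962804831006442
APPEND 31: p_14 = 31·169818678543419173 + 12738689773246192 = 5277117724619240555, q_14 = 31·9962804831006442 + 747344644901005 = 309594294406100707 → 5277117724619240555/309594294406100707
APPEND 44: p_15 = 44·5277117724619240555 + 169818678543419173 = 232362998561790003593, q_15 = 44·309594294406100707 + 9962804831006442 = 13632111758699437550 → 232362998561790003593/13632111758699437550
APPEND 1: p_16 = 1·232362998561790003593 + 5277117724619240555 = 237640116286409244148, q_16 = 1·13632111758699437550 + 309594294406100707 = 13941706053105538257 → 237640116286409244148/13941706053105538257
APPEND 42: p_17 = 42·237640116286409244148 + 232362998561790003593 = 10213247882590978257809, q_17 = 42·13941706053105538257 + 13632111758699437550 = 599183765989132044344 → 10213247882590978257809/599183765989132044344
APPEND 42: p_18 = 42·10213247882590978257809 + 237640116286409244148 = 429194051185107496072126, q_18 = 42·599183765989132044344 + 13941706053105538257 = 25179659877596651400705 → 429194051185107496072126/25179659877596651400705
APPEND 11: p_19 = 11·429194051185107496072126 + 10213247882590978257809 = 4731347810918773435051195, q_19 = 11·25179659877596651400705 + 599183765989132044344 = 277575442419552297452099 → 4731347810918773435051195/277575442419552297452099

4142/243
132919/7798
86637961/5082816
134321977801/7880308932
4033388093470/236628024241
91555299590161/5371303020874
12738689773246192/747344644901005
169818678543419173/9962804831006442
5277117724619240555/309594294406100707
232362998561790003593/13632111758699437550
237640116286409244148/13941706053105538257
10213247882590978257809/599183765989132044344
4731347810918773435051195/277575442419552297452099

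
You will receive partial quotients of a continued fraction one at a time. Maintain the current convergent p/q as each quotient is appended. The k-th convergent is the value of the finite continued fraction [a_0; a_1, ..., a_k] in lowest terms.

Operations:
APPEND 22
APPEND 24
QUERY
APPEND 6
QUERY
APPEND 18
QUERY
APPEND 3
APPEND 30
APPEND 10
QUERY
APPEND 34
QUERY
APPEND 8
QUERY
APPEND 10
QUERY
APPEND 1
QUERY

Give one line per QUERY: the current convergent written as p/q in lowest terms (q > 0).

529/24
3196/145
58057/2634
53968037/2448487
1840292325/83492602
14776306637/670389303
149603358695/6787385632
164379665332/7457774935

APPEND 22: p_0 = 22·1 + 0 = 22, q_0 = 22·0 + 1 = 1 → 22/1
APPEND 24: p_1 = 24·22 + 1 = 529, q_1 = 24·1 + 0 = 24 → 529/24
APPEND 6: p_2 = 6·529 + 22 = 3196, q_2 = 6·24 + 1 = 145 → 3196/145
APPEND 18: p_3 = 18·3196 + 529 = 58057, q_3 = 18·145 + 24 = 2634 → 58057/2634
APPEND 3: p_4 = 3·58057 + 3196 = 177367, q_4 = 3·2634 + 145 = 8047 → 177367/8047
APPEND 30: p_5 = 30·177367 + 58057 = 5379067, q_5 = 30·8047 + 2634 = 244044 → 5379067/244044
APPEND 10: p_6 = 10·5379067 + 177367 = 53968037, q_6 = 10·244044 + 8047 = 2448487 → 53968037/2448487
APPEND 34: p_7 = 34·53968037 + 5379067 = 1840292325, q_7 = 34·2448487 + 244044 = 83492602 → 1840292325/83492602
APPEND 8: p_8 = 8·1840292325 + 53968037 = 14776306637, q_8 = 8·83492602 + 2448487 = 670389303 → 14776306637/670389303
APPEND 10: p_9 = 10·14776306637 + 1840292325 = 149603358695, q_9 = 10·670389303 + 83492602 = 6787385632 → 149603358695/6787385632
APPEND 1: p_10 = 1·149603358695 + 14776306637 = 164379665332, q_10 = 1·6787385632 + 670389303 = 7457774935 → 164379665332/7457774935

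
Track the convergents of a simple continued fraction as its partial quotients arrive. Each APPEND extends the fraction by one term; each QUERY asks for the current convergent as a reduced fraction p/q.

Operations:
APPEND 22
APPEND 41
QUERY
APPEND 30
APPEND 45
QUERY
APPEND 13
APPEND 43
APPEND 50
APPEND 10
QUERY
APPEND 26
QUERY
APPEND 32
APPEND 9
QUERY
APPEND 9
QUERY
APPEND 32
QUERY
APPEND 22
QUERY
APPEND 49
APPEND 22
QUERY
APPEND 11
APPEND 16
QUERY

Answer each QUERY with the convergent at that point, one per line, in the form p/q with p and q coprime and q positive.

903/41
1220943/55436
343290835606/15586862583
8959822319927/406814003707
2592478267979357/117709528834570
23619362016887483/1072419394492337
758412062808378813/34435130152589354
16708684743801221369/758645282751458125
18045355903943302191037/819335832952180282663
3207139738430109579427853/145617771296295494631015

APPEND 22: p_0 = 22·1 + 0 = 22, q_0 = 22·0 + 1 = 1 → 22/1
APPEND 41: p_1 = 41·22 + 1 = 903, q_1 = 41·1 + 0 = 41 → 903/41
APPEND 30: p_2 = 30·903 + 22 = 27112, q_2 = 30·41 + 1 = 1231 → 27112/1231
APPEND 45: p_3 = 45·27112 + 903 = 1220943, q_3 = 45·1231 + 41 = 55436 → 1220943/55436
APPEND 13: p_4 = 13·1220943 + 27112 = 15899371, q_4 = 13·55436 + 1231 = 721899 → 15899371/721899
APPEND 43: p_5 = 43·15899371 + 1220943 = 684893896, q_5 = 43·721899 + 55436 = 31097093 → 684893896/31097093
APPEND 50: p_6 = 50·684893896 + 15899371 = 34260594171, q_6 = 50·31097093 + 721899 = 1555576549 → 34260594171/1555576549
APPEND 10: p_7 = 10·34260594171 + 684893896 = 343290835606, q_7 = 10·1555576549 + 31097093 = 15586862583 → 343290835606/15586862583
APPEND 26: p_8 = 26·343290835606 + 34260594171 = 8959822319927, q_8 = 26·15586862583 + 1555576549 = 406814003707 → 8959822319927/406814003707
APPEND 32: p_9 = 32·8959822319927 + 343290835606 = 287057605073270, q_9 = 32·406814003707 + 15586862583 = 13033634981207 → 287057605073270/13033634981207
APPEND 9: p_10 = 9·287057605073270 + 8959822319927 = 2592478267979357, q_10 = 9·13033634981207 + 406814003707 = 117709528834570 → 2592478267979357/117709528834570
APPEND 9: p_11 = 9·2592478267979357 + 287057605073270 = 23619362016887483, q_11 = 9·117709528834570 + 13033634981207 = 1072419394492337 → 23619362016887483/1072419394492337
APPEND 32: p_12 = 32·23619362016887483 + 2592478267979357 = 758412062808378813, q_12 = 32·1072419394492337 + 117709528834570 = 34435130152589354 → 758412062808378813/34435130152589354
APPEND 22: p_13 = 22·758412062808378813 + 23619362016887483 = 16708684743801221369, q_13 = 22·34435130152589354 + 1072419394492337 = 758645282751458125 → 16708684743801221369/758645282751458125
APPEND 49: p_14 = 49·16708684743801221369 + 758412062808378813 = 819483964509068225894, q_14 = 49·758645282751458125 + 34435130152589354 = 37208053984974037479 → 819483964509068225894/37208053984974037479
APPEND 22: p_15 = 22·819483964509068225894 + 16708684743801221369 = 18045355903943302191037, q_15 = 22·37208053984974037479 + 758645282751458125 = 819335832952180282663 → 18045355903943302191037/819335832952180282663
APPEND 11: p_16 = 11·18045355903943302191037 + 819483964509068225894 = 199318398907885392327301, q_16 = 11·819335832952180282663 + 37208053984974037479 = 9049902216458957146772 → 199318398907885392327301/9049902216458957146772
APPEND 16: p_17 = 16·199318398907885392327301 + 18045355903943302191037 = 3207139738430109579427853, q_17 = 16·9049902216458957146772 + 819335832952180282663 = 145617771296295494631015 → 3207139738430109579427853/145617771296295494631015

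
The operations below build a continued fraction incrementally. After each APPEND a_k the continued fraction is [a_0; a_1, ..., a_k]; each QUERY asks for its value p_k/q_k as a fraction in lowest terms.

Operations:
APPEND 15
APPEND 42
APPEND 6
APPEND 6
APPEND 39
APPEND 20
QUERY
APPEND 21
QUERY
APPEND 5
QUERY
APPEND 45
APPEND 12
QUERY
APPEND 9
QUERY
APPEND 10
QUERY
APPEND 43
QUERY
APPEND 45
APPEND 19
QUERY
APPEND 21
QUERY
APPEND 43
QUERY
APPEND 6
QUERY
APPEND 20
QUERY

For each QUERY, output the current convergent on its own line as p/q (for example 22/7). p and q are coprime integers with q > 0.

18380317/1223420
386904501/25752913
1952902822/129987985
1061163280714/70632534841
9638737057917/641568025807
97448533859884/6486312792911
4199925693032929/279553018120980
3596987915379525020/239420623454624189
75725840327690367109/5040419464675344980
3259808122006065310707/216977457604494458329
19634574572364082231351/1306905165091642094954
395951299569287709937727/26355080759437336357409

APPEND 15: p_0 = 15·1 + 0 = 15, q_0 = 15·0 + 1 = 1 → 15/1
APPEND 42: p_1 = 42·15 + 1 = 631, q_1 = 42·1 + 0 = 42 → 631/42
APPEND 6: p_2 = 6·631 + 15 = 3801, q_2 = 6·42 + 1 = 253 → 3801/253
APPEND 6: p_3 = 6·3801 + 631 = 23437, q_3 = 6·253 + 42 = 1560 → 23437/1560
APPEND 39: p_4 = 39·23437 + 3801 = 917844, q_4 = 39·1560 + 253 = 61093 → 917844/61093
APPEND 20: p_5 = 20·917844 + 23437 = 18380317, q_5 = 20·61093 + 1560 = 1223420 → 18380317/1223420
APPEND 21: p_6 = 21·18380317 + 917844 = 386904501, q_6 = 21·1223420 + 61093 = 25752913 → 386904501/25752913
APPEND 5: p_7 = 5·386904501 + 18380317 = 1952902822, q_7 = 5·25752913 + 1223420 = 129987985 → 1952902822/129987985
APPEND 45: p_8 = 45·1952902822 + 386904501 = 88267531491, q_8 = 45·129987985 + 25752913 = 5875212238 → 88267531491/5875212238
APPEND 12: p_9 = 12·88267531491 + 1952902822 = 1061163280714, q_9 = 12·5875212238 + 129987985 = 70632534841 → 1061163280714/70632534841
APPEND 9: p_10 = 9·1061163280714 + 88267531491 = 9638737057917, q_10 = 9·70632534841 + 5875212238 = 641568025807 → 9638737057917/641568025807
APPEND 10: p_11 = 10·9638737057917 + 1061163280714 = 97448533859884, q_11 = 10·641568025807 + 70632534841 = 6486312792911 → 97448533859884/6486312792911
APPEND 43: p_12 = 43·97448533859884 + 9638737057917 = 4199925693032929, q_12 = 43·6486312792911 + 641568025807 = 279553018120980 → 4199925693032929/279553018120980
APPEND 45: p_13 = 45·4199925693032929 + 97448533859884 = 189094104720341689, q_13 = 45·279553018120980 + 6486312792911 = 12586372128237011 → 189094104720341689/12586372128237011
APPEND 19: p_14 = 19·189094104720341689 + 4199925693032929 = 3596987915379525020, q_14 = 19·12586372128237011 + 279553018120980 = 239420623454624189 → 3596987915379525020/239420623454624189
APPEND 21: p_15 = 21·3596987915379525020 + 189094104720341689 = 75725840327690367109, q_15 = 21·239420623454624189 + 12586372128237011 = 5040419464675344980 → 75725840327690367109/5040419464675344980
APPEND 43: p_16 = 43·75725840327690367109 + 3596987915379525020 = 3259808122006065310707, q_16 = 43·5040419464675344980 + 239420623454624189 = 216977457604494458329 → 3259808122006065310707/216977457604494458329
APPEND 6: p_17 = 6·3259808122006065310707 + 75725840327690367109 = 19634574572364082231351, q_17 = 6·216977457604494458329 + 5040419464675344980 = 1306905165091642094954 → 19634574572364082231351/1306905165091642094954
APPEND 20: p_18 = 20·19634574572364082231351 + 3259808122006065310707 = 395951299569287709937727, q_18 = 20·1306905165091642094954 + 216977457604494458329 = 26355080759437336357409 → 395951299569287709937727/26355080759437336357409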